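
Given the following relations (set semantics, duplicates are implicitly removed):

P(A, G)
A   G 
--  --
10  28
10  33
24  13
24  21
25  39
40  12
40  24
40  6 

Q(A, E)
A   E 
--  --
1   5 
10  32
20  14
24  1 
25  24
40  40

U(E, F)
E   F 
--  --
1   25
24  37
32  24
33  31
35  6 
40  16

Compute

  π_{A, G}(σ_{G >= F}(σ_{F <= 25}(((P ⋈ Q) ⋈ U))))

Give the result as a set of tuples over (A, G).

{(10, 28), (10, 33), (40, 24)}

Natural join on A: {(10, 28, 32), (10, 33, 32), (24, 13, 1), (24, 21, 1), (25, 39, 24), (40, 12, 40), (40, 24, 40), (40, 6, 40)}
Natural join on E: {(10, 28, 32, 24), (10, 33, 32, 24), (24, 13, 1, 25), (24, 21, 1, 25), (25, 39, 24, 37), (40, 12, 40, 16), (40, 24, 40, 16), (40, 6, 40, 16)}
Selection F <= 25: {(10, 28, 32, 24), (10, 33, 32, 24), (24, 13, 1, 25), (24, 21, 1, 25), (40, 12, 40, 16), (40, 24, 40, 16), (40, 6, 40, 16)}
Selection G >= F: {(10, 28, 32, 24), (10, 33, 32, 24), (40, 24, 40, 16)}
Keep only column(s) A, G: {(10, 28), (10, 33), (40, 24)}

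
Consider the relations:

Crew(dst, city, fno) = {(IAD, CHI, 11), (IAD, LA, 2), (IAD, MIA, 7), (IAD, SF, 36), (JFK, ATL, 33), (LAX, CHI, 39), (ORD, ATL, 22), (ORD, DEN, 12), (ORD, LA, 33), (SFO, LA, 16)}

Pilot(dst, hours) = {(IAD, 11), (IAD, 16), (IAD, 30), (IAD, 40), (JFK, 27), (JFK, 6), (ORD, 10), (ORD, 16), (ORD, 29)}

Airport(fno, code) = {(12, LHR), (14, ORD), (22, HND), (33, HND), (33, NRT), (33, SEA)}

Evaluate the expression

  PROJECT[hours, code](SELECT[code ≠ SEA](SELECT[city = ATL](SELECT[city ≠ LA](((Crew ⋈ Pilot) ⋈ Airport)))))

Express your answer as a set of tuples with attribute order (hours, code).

Natural join on dst: {(IAD, CHI, 11, 11), (IAD, CHI, 11, 16), (IAD, CHI, 11, 30), (IAD, CHI, 11, 40), (IAD, LA, 2, 11), (IAD, LA, 2, 16), (IAD, LA, 2, 30), (IAD, LA, 2, 40), (IAD, MIA, 7, 11), (IAD, MIA, 7, 16), (IAD, MIA, 7, 30), (IAD, MIA, 7, 40), (IAD, SF, 36, 11), (IAD, SF, 36, 16), (IAD, SF, 36, 30), (IAD, SF, 36, 40), (JFK, ATL, 33, 27), (JFK, ATL, 33, 6), (ORD, ATL, 22, 10), (ORD, ATL, 22, 16), (ORD, ATL, 22, 29), (ORD, DEN, 12, 10), (ORD, DEN, 12, 16), (ORD, DEN, 12, 29), (ORD, LA, 33, 10), (ORD, LA, 33, 16), (ORD, LA, 33, 29)}
Natural join on fno: {(JFK, ATL, 33, 27, HND), (JFK, ATL, 33, 27, NRT), (JFK, ATL, 33, 27, SEA), (JFK, ATL, 33, 6, HND), (JFK, ATL, 33, 6, NRT), (JFK, ATL, 33, 6, SEA), (ORD, ATL, 22, 10, HND), (ORD, ATL, 22, 16, HND), (ORD, ATL, 22, 29, HND), (ORD, DEN, 12, 10, LHR), (ORD, DEN, 12, 16, LHR), (ORD, DEN, 12, 29, LHR), (ORD, LA, 33, 10, HND), (ORD, LA, 33, 10, NRT), (ORD, LA, 33, 10, SEA), (ORD, LA, 33, 16, HND), (ORD, LA, 33, 16, NRT), (ORD, LA, 33, 16, SEA), (ORD, LA, 33, 29, HND), (ORD, LA, 33, 29, NRT), (ORD, LA, 33, 29, SEA)}
σ[city ≠ LA]: keep tuples satisfying city ≠ LA → {(JFK, ATL, 33, 27, HND), (JFK, ATL, 33, 27, NRT), (JFK, ATL, 33, 27, SEA), (JFK, ATL, 33, 6, HND), (JFK, ATL, 33, 6, NRT), (JFK, ATL, 33, 6, SEA), (ORD, ATL, 22, 10, HND), (ORD, ATL, 22, 16, HND), (ORD, ATL, 22, 29, HND), (ORD, DEN, 12, 10, LHR), (ORD, DEN, 12, 16, LHR), (ORD, DEN, 12, 29, LHR)}
σ[city = ATL]: keep tuples satisfying city = ATL → {(JFK, ATL, 33, 27, HND), (JFK, ATL, 33, 27, NRT), (JFK, ATL, 33, 27, SEA), (JFK, ATL, 33, 6, HND), (JFK, ATL, 33, 6, NRT), (JFK, ATL, 33, 6, SEA), (ORD, ATL, 22, 10, HND), (ORD, ATL, 22, 16, HND), (ORD, ATL, 22, 29, HND)}
σ[code ≠ SEA]: keep tuples satisfying code ≠ SEA → {(JFK, ATL, 33, 27, HND), (JFK, ATL, 33, 27, NRT), (JFK, ATL, 33, 6, HND), (JFK, ATL, 33, 6, NRT), (ORD, ATL, 22, 10, HND), (ORD, ATL, 22, 16, HND), (ORD, ATL, 22, 29, HND)}
π_{hours, code} gives {(10, HND), (16, HND), (27, HND), (27, NRT), (29, HND), (6, HND), (6, NRT)}.

{(10, HND), (16, HND), (27, HND), (27, NRT), (29, HND), (6, HND), (6, NRT)}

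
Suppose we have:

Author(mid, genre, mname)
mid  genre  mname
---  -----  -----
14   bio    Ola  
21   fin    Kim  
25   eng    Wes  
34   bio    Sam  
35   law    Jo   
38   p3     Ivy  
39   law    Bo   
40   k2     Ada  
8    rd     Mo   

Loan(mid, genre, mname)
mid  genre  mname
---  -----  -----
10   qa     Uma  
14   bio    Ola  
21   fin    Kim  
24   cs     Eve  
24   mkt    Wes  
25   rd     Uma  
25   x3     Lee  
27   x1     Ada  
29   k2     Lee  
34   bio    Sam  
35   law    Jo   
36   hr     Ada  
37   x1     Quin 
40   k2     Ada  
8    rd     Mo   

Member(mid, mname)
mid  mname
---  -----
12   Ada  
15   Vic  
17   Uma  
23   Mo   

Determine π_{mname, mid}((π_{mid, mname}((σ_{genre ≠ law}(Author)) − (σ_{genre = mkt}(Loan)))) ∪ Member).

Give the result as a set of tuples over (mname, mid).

σ[genre ≠ law]: keep tuples satisfying genre ≠ law → {(14, bio, Ola), (21, fin, Kim), (25, eng, Wes), (34, bio, Sam), (38, p3, Ivy), (40, k2, Ada), (8, rd, Mo)}
σ[genre = mkt]: keep tuples satisfying genre = mkt → {(24, mkt, Wes)}
Difference: {(14, bio, Ola), (21, fin, Kim), (25, eng, Wes), (34, bio, Sam), (38, p3, Ivy), (40, k2, Ada), (8, rd, Mo)} with {(24, mkt, Wes)} → {(14, bio, Ola), (21, fin, Kim), (25, eng, Wes), (34, bio, Sam), (38, p3, Ivy), (40, k2, Ada), (8, rd, Mo)}
π_{mid, mname} gives {(14, Ola), (21, Kim), (25, Wes), (34, Sam), (38, Ivy), (40, Ada), (8, Mo)}.
Union: {(14, Ola), (21, Kim), (25, Wes), (34, Sam), (38, Ivy), (40, Ada), (8, Mo)} with {(12, Ada), (15, Vic), (17, Uma), (23, Mo)} → {(12, Ada), (14, Ola), (15, Vic), (17, Uma), (21, Kim), (23, Mo), (25, Wes), (34, Sam), (38, Ivy), (40, Ada), (8, Mo)}
π_{mname, mid} gives {(Ada, 12), (Ada, 40), (Ivy, 38), (Kim, 21), (Mo, 23), (Mo, 8), (Ola, 14), (Sam, 34), (Uma, 17), (Vic, 15), (Wes, 25)}.

{(Ada, 12), (Ada, 40), (Ivy, 38), (Kim, 21), (Mo, 23), (Mo, 8), (Ola, 14), (Sam, 34), (Uma, 17), (Vic, 15), (Wes, 25)}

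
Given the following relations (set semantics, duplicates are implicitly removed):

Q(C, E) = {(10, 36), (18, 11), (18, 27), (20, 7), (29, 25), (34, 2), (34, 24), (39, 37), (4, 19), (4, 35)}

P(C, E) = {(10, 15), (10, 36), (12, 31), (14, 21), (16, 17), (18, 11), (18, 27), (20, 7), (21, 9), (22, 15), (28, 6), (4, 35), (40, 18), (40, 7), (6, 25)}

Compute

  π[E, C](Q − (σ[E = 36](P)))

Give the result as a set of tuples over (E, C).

{(11, 18), (19, 4), (2, 34), (24, 34), (25, 29), (27, 18), (35, 4), (37, 39), (7, 20)}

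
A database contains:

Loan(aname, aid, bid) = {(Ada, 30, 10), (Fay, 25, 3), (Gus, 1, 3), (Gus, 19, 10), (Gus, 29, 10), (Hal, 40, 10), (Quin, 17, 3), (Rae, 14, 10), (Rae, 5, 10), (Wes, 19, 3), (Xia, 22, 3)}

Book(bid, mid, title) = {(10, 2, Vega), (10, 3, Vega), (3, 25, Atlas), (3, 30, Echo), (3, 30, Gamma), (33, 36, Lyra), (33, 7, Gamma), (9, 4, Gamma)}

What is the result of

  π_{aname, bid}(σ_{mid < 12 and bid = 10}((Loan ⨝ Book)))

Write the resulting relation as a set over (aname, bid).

{(Ada, 10), (Gus, 10), (Hal, 10), (Rae, 10)}

Natural join on bid: {(Ada, 30, 10, 2, Vega), (Ada, 30, 10, 3, Vega), (Fay, 25, 3, 25, Atlas), (Fay, 25, 3, 30, Echo), (Fay, 25, 3, 30, Gamma), (Gus, 1, 3, 25, Atlas), (Gus, 1, 3, 30, Echo), (Gus, 1, 3, 30, Gamma), (Gus, 19, 10, 2, Vega), (Gus, 19, 10, 3, Vega), (Gus, 29, 10, 2, Vega), (Gus, 29, 10, 3, Vega), (Hal, 40, 10, 2, Vega), (Hal, 40, 10, 3, Vega), (Quin, 17, 3, 25, Atlas), (Quin, 17, 3, 30, Echo), (Quin, 17, 3, 30, Gamma), (Rae, 14, 10, 2, Vega), (Rae, 14, 10, 3, Vega), (Rae, 5, 10, 2, Vega), (Rae, 5, 10, 3, Vega), (Wes, 19, 3, 25, Atlas), (Wes, 19, 3, 30, Echo), (Wes, 19, 3, 30, Gamma), (Xia, 22, 3, 25, Atlas), (Xia, 22, 3, 30, Echo), (Xia, 22, 3, 30, Gamma)}
Selection mid < 12 and bid = 10: {(Ada, 30, 10, 2, Vega), (Ada, 30, 10, 3, Vega), (Gus, 19, 10, 2, Vega), (Gus, 19, 10, 3, Vega), (Gus, 29, 10, 2, Vega), (Gus, 29, 10, 3, Vega), (Hal, 40, 10, 2, Vega), (Hal, 40, 10, 3, Vega), (Rae, 14, 10, 2, Vega), (Rae, 14, 10, 3, Vega), (Rae, 5, 10, 2, Vega), (Rae, 5, 10, 3, Vega)}
Keep only column(s) aname, bid (8 duplicate(s) eliminated): {(Ada, 10), (Gus, 10), (Hal, 10), (Rae, 10)}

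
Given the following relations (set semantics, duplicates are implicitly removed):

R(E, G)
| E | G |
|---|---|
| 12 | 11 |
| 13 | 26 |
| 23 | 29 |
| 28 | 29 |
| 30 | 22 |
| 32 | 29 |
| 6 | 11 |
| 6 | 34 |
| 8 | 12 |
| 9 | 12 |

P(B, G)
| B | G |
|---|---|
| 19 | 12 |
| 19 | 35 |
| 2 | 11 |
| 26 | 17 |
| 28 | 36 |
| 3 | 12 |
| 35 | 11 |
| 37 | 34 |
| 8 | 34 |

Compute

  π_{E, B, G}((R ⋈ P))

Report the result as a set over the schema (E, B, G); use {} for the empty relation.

{(12, 2, 11), (12, 35, 11), (6, 2, 11), (6, 35, 11), (6, 37, 34), (6, 8, 34), (8, 19, 12), (8, 3, 12), (9, 19, 12), (9, 3, 12)}

R ⋈ P (natural join on G): {(12, 11, 2), (12, 11, 35), (6, 11, 2), (6, 11, 35), (6, 34, 37), (6, 34, 8), (8, 12, 19), (8, 12, 3), (9, 12, 19), (9, 12, 3)}
π[E, B, G]: project onto (E, B, G) → {(12, 2, 11), (12, 35, 11), (6, 2, 11), (6, 35, 11), (6, 37, 34), (6, 8, 34), (8, 19, 12), (8, 3, 12), (9, 19, 12), (9, 3, 12)}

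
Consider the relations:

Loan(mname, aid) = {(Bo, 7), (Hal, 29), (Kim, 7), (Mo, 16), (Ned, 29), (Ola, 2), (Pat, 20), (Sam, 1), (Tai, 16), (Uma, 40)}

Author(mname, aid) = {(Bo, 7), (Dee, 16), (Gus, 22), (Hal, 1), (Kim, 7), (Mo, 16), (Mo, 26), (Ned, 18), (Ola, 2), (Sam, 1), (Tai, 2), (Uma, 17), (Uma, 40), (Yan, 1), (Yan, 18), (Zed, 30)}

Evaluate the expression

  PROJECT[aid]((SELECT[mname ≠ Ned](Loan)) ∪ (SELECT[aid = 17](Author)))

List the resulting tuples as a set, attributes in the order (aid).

Selection mname ≠ Ned: {(Bo, 7), (Hal, 29), (Kim, 7), (Mo, 16), (Ola, 2), (Pat, 20), (Sam, 1), (Tai, 16), (Uma, 40)}
Selection aid = 17: {(Uma, 17)}
Taking the union: {(Bo, 7), (Hal, 29), (Kim, 7), (Mo, 16), (Ola, 2), (Pat, 20), (Sam, 1), (Tai, 16), (Uma, 17), (Uma, 40)}
π[aid]: project onto (aid) (2 duplicate(s) eliminated) → {1, 16, 17, 2, 20, 29, 40, 7}

{1, 16, 17, 2, 20, 29, 40, 7}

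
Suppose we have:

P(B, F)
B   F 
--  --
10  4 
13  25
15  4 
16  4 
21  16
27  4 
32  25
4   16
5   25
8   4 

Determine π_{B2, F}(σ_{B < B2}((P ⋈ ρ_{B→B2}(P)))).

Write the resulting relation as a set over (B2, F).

{(10, 4), (13, 25), (15, 4), (16, 4), (21, 16), (27, 4), (32, 25)}

ρ[B→B2]: schema becomes (B2, F); tuples unchanged.
Joining P and ρ_{B→B2}(P) on F yields {(10, 4, 10), (10, 4, 15), (10, 4, 16), (10, 4, 27), (10, 4, 8), (13, 25, 13), (13, 25, 32), (13, 25, 5), (15, 4, 10), (15, 4, 15), (15, 4, 16), (15, 4, 27), (15, 4, 8), (16, 4, 10), (16, 4, 15), (16, 4, 16), (16, 4, 27), (16, 4, 8), (21, 16, 21), (21, 16, 4), (27, 4, 10), (27, 4, 15), (27, 4, 16), (27, 4, 27), (27, 4, 8), (32, 25, 13), (32, 25, 32), (32, 25, 5), (4, 16, 21), (4, 16, 4), (5, 25, 13), (5, 25, 32), (5, 25, 5), (8, 4, 10), (8, 4, 15), (8, 4, 16), (8, 4, 27), (8, 4, 8)}.
Filtering on B < B2 leaves {(10, 4, 15), (10, 4, 16), (10, 4, 27), (13, 25, 32), (15, 4, 16), (15, 4, 27), (16, 4, 27), (4, 16, 21), (5, 25, 13), (5, 25, 32), (8, 4, 10), (8, 4, 15), (8, 4, 16), (8, 4, 27)}.
π[B2, F]: project onto (B2, F) (7 duplicate(s) eliminated) → {(10, 4), (13, 25), (15, 4), (16, 4), (21, 16), (27, 4), (32, 25)}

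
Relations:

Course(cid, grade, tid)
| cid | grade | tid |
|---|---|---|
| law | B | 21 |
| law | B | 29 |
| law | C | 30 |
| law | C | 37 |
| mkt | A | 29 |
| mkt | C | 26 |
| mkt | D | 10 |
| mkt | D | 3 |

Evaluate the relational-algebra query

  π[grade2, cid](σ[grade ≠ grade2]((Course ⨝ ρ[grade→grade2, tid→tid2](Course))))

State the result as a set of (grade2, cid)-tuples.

ρ[grade→grade2, tid→tid2]: schema becomes (cid, grade2, tid2); tuples unchanged.
Course ⋈ ρ[grade→grade2, tid→tid2](Course) (natural join on cid): {(law, B, 21, B, 21), (law, B, 21, B, 29), (law, B, 21, C, 30), (law, B, 21, C, 37), (law, B, 29, B, 21), (law, B, 29, B, 29), (law, B, 29, C, 30), (law, B, 29, C, 37), (law, C, 30, B, 21), (law, C, 30, B, 29), (law, C, 30, C, 30), (law, C, 30, C, 37), (law, C, 37, B, 21), (law, C, 37, B, 29), (law, C, 37, C, 30), (law, C, 37, C, 37), (mkt, A, 29, A, 29), (mkt, A, 29, C, 26), (mkt, A, 29, D, 10), (mkt, A, 29, D, 3), (mkt, C, 26, A, 29), (mkt, C, 26, C, 26), (mkt, C, 26, D, 10), (mkt, C, 26, D, 3), (mkt, D, 10, A, 29), (mkt, D, 10, C, 26), (mkt, D, 10, D, 10), (mkt, D, 10, D, 3), (mkt, D, 3, A, 29), (mkt, D, 3, C, 26), (mkt, D, 3, D, 10), (mkt, D, 3, D, 3)}
Filtering on grade ≠ grade2 leaves {(law, B, 21, C, 30), (law, B, 21, C, 37), (law, B, 29, C, 30), (law, B, 29, C, 37), (law, C, 30, B, 21), (law, C, 30, B, 29), (law, C, 37, B, 21), (law, C, 37, B, 29), (mkt, A, 29, C, 26), (mkt, A, 29, D, 10), (mkt, A, 29, D, 3), (mkt, C, 26, A, 29), (mkt, C, 26, D, 10), (mkt, C, 26, D, 3), (mkt, D, 10, A, 29), (mkt, D, 10, C, 26), (mkt, D, 3, A, 29), (mkt, D, 3, C, 26)}.
π[grade2, cid]: project onto (grade2, cid) (13 duplicate(s) eliminated) → {(A, mkt), (B, law), (C, law), (C, mkt), (D, mkt)}

{(A, mkt), (B, law), (C, law), (C, mkt), (D, mkt)}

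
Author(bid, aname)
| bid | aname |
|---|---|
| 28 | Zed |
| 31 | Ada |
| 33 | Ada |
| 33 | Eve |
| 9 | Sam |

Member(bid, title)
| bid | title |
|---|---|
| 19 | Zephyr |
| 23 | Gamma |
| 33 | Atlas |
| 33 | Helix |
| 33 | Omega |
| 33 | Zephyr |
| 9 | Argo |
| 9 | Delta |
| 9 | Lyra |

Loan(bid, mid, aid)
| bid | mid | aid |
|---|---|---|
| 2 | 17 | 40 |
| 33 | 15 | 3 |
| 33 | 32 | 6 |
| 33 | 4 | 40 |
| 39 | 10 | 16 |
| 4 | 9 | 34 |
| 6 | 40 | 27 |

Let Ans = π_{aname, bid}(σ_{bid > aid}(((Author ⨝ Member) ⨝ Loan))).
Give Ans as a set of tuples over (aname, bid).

Author ⋈ Member (natural join on bid): {(33, Ada, Atlas), (33, Ada, Helix), (33, Ada, Omega), (33, Ada, Zephyr), (33, Eve, Atlas), (33, Eve, Helix), (33, Eve, Omega), (33, Eve, Zephyr), (9, Sam, Argo), (9, Sam, Delta), (9, Sam, Lyra)}
(Author ⨝ Member) ⋈ Loan (natural join on bid): {(33, Ada, Atlas, 15, 3), (33, Ada, Atlas, 32, 6), (33, Ada, Atlas, 4, 40), (33, Ada, Helix, 15, 3), (33, Ada, Helix, 32, 6), (33, Ada, Helix, 4, 40), (33, Ada, Omega, 15, 3), (33, Ada, Omega, 32, 6), (33, Ada, Omega, 4, 40), (33, Ada, Zephyr, 15, 3), (33, Ada, Zephyr, 32, 6), (33, Ada, Zephyr, 4, 40), (33, Eve, Atlas, 15, 3), (33, Eve, Atlas, 32, 6), (33, Eve, Atlas, 4, 40), (33, Eve, Helix, 15, 3), (33, Eve, Helix, 32, 6), (33, Eve, Helix, 4, 40), (33, Eve, Omega, 15, 3), (33, Eve, Omega, 32, 6), (33, Eve, Omega, 4, 40), (33, Eve, Zephyr, 15, 3), (33, Eve, Zephyr, 32, 6), (33, Eve, Zephyr, 4, 40)}
Filtering on bid > aid leaves {(33, Ada, Atlas, 15, 3), (33, Ada, Atlas, 32, 6), (33, Ada, Helix, 15, 3), (33, Ada, Helix, 32, 6), (33, Ada, Omega, 15, 3), (33, Ada, Omega, 32, 6), (33, Ada, Zephyr, 15, 3), (33, Ada, Zephyr, 32, 6), (33, Eve, Atlas, 15, 3), (33, Eve, Atlas, 32, 6), (33, Eve, Helix, 15, 3), (33, Eve, Helix, 32, 6), (33, Eve, Omega, 15, 3), (33, Eve, Omega, 32, 6), (33, Eve, Zephyr, 15, 3), (33, Eve, Zephyr, 32, 6)}.
π_{aname, bid} gives {(Ada, 33), (Eve, 33)} (14 duplicate(s) eliminated).

{(Ada, 33), (Eve, 33)}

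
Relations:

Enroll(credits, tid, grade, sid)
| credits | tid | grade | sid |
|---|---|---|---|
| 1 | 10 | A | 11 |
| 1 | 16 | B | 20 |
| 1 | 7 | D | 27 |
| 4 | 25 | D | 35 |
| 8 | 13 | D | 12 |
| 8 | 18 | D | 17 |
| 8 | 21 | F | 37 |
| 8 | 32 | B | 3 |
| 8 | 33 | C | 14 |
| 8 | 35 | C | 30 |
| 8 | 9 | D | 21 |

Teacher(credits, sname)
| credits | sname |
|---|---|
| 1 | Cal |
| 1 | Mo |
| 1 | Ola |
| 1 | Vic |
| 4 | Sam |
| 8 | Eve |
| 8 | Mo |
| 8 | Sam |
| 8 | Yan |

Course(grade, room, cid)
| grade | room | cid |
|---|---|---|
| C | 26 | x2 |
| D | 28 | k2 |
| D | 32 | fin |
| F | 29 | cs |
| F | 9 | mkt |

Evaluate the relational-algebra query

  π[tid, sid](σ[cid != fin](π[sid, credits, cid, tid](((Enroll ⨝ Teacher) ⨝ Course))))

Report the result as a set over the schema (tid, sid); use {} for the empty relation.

{(13, 12), (18, 17), (21, 37), (25, 35), (33, 14), (35, 30), (7, 27), (9, 21)}

Enroll ⋈ Teacher (natural join on credits): {(1, 10, A, 11, Cal), (1, 10, A, 11, Mo), (1, 10, A, 11, Ola), (1, 10, A, 11, Vic), (1, 16, B, 20, Cal), (1, 16, B, 20, Mo), (1, 16, B, 20, Ola), (1, 16, B, 20, Vic), (1, 7, D, 27, Cal), (1, 7, D, 27, Mo), (1, 7, D, 27, Ola), (1, 7, D, 27, Vic), (4, 25, D, 35, Sam), (8, 13, D, 12, Eve), (8, 13, D, 12, Mo), (8, 13, D, 12, Sam), (8, 13, D, 12, Yan), (8, 18, D, 17, Eve), (8, 18, D, 17, Mo), (8, 18, D, 17, Sam), (8, 18, D, 17, Yan), (8, 21, F, 37, Eve), (8, 21, F, 37, Mo), (8, 21, F, 37, Sam), (8, 21, F, 37, Yan), (8, 32, B, 3, Eve), (8, 32, B, 3, Mo), (8, 32, B, 3, Sam), (8, 32, B, 3, Yan), (8, 33, C, 14, Eve), (8, 33, C, 14, Mo), (8, 33, C, 14, Sam), (8, 33, C, 14, Yan), (8, 35, C, 30, Eve), (8, 35, C, 30, Mo), (8, 35, C, 30, Sam), (8, 35, C, 30, Yan), (8, 9, D, 21, Eve), (8, 9, D, 21, Mo), (8, 9, D, 21, Sam), (8, 9, D, 21, Yan)}
(Enroll ⨝ Teacher) ⋈ Course (natural join on grade): {(1, 7, D, 27, Cal, 28, k2), (1, 7, D, 27, Cal, 32, fin), (1, 7, D, 27, Mo, 28, k2), (1, 7, D, 27, Mo, 32, fin), (1, 7, D, 27, Ola, 28, k2), (1, 7, D, 27, Ola, 32, fin), (1, 7, D, 27, Vic, 28, k2), (1, 7, D, 27, Vic, 32, fin), (4, 25, D, 35, Sam, 28, k2), (4, 25, D, 35, Sam, 32, fin), (8, 13, D, 12, Eve, 28, k2), (8, 13, D, 12, Eve, 32, fin), (8, 13, D, 12, Mo, 28, k2), (8, 13, D, 12, Mo, 32, fin), (8, 13, D, 12, Sam, 28, k2), (8, 13, D, 12, Sam, 32, fin), (8, 13, D, 12, Yan, 28, k2), (8, 13, D, 12, Yan, 32, fin), (8, 18, D, 17, Eve, 28, k2), (8, 18, D, 17, Eve, 32, fin), (8, 18, D, 17, Mo, 28, k2), (8, 18, D, 17, Mo, 32, fin), (8, 18, D, 17, Sam, 28, k2), (8, 18, D, 17, Sam, 32, fin), (8, 18, D, 17, Yan, 28, k2), (8, 18, D, 17, Yan, 32, fin), (8, 21, F, 37, Eve, 29, cs), (8, 21, F, 37, Eve, 9, mkt), (8, 21, F, 37, Mo, 29, cs), (8, 21, F, 37, Mo, 9, mkt), (8, 21, F, 37, Sam, 29, cs), (8, 21, F, 37, Sam, 9, mkt), (8, 21, F, 37, Yan, 29, cs), (8, 21, F, 37, Yan, 9, mkt), (8, 33, C, 14, Eve, 26, x2), (8, 33, C, 14, Mo, 26, x2), (8, 33, C, 14, Sam, 26, x2), (8, 33, C, 14, Yan, 26, x2), (8, 35, C, 30, Eve, 26, x2), (8, 35, C, 30, Mo, 26, x2), (8, 35, C, 30, Sam, 26, x2), (8, 35, C, 30, Yan, 26, x2), (8, 9, D, 21, Eve, 28, k2), (8, 9, D, 21, Eve, 32, fin), (8, 9, D, 21, Mo, 28, k2), (8, 9, D, 21, Mo, 32, fin), (8, 9, D, 21, Sam, 28, k2), (8, 9, D, 21, Sam, 32, fin), (8, 9, D, 21, Yan, 28, k2), (8, 9, D, 21, Yan, 32, fin)}
Projecting to sid, credits, cid, tid (36 duplicate(s) eliminated): {(12, 8, fin, 13), (12, 8, k2, 13), (14, 8, x2, 33), (17, 8, fin, 18), (17, 8, k2, 18), (21, 8, fin, 9), (21, 8, k2, 9), (27, 1, fin, 7), (27, 1, k2, 7), (30, 8, x2, 35), (35, 4, fin, 25), (35, 4, k2, 25), (37, 8, cs, 21), (37, 8, mkt, 21)}
σ[cid != fin]: keep tuples satisfying cid != fin → {(12, 8, k2, 13), (14, 8, x2, 33), (17, 8, k2, 18), (21, 8, k2, 9), (27, 1, k2, 7), (30, 8, x2, 35), (35, 4, k2, 25), (37, 8, cs, 21), (37, 8, mkt, 21)}
Projecting to tid, sid (1 duplicate(s) eliminated): {(13, 12), (18, 17), (21, 37), (25, 35), (33, 14), (35, 30), (7, 27), (9, 21)}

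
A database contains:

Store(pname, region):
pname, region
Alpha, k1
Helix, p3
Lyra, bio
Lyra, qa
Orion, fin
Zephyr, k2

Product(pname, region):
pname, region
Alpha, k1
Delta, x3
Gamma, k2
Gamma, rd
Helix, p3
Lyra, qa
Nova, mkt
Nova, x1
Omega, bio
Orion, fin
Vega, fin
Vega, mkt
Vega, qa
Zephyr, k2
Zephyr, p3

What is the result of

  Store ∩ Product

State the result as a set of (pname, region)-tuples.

{(Alpha, k1), (Helix, p3), (Lyra, qa), (Orion, fin), (Zephyr, k2)}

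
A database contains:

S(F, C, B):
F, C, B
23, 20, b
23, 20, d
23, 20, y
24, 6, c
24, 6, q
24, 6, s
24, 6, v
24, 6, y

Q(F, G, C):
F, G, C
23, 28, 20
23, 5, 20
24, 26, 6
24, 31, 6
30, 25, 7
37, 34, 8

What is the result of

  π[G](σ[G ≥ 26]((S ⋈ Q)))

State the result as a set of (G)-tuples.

{26, 28, 31}

S ⋈ Q (natural join on F, C): {(23, 20, b, 28), (23, 20, b, 5), (23, 20, d, 28), (23, 20, d, 5), (23, 20, y, 28), (23, 20, y, 5), (24, 6, c, 26), (24, 6, c, 31), (24, 6, q, 26), (24, 6, q, 31), (24, 6, s, 26), (24, 6, s, 31), (24, 6, v, 26), (24, 6, v, 31), (24, 6, y, 26), (24, 6, y, 31)}
σ[G ≥ 26]: keep tuples satisfying G ≥ 26 → {(23, 20, b, 28), (23, 20, d, 28), (23, 20, y, 28), (24, 6, c, 26), (24, 6, c, 31), (24, 6, q, 26), (24, 6, q, 31), (24, 6, s, 26), (24, 6, s, 31), (24, 6, v, 26), (24, 6, v, 31), (24, 6, y, 26), (24, 6, y, 31)}
π[G]: project onto (G) (10 duplicate(s) eliminated) → {26, 28, 31}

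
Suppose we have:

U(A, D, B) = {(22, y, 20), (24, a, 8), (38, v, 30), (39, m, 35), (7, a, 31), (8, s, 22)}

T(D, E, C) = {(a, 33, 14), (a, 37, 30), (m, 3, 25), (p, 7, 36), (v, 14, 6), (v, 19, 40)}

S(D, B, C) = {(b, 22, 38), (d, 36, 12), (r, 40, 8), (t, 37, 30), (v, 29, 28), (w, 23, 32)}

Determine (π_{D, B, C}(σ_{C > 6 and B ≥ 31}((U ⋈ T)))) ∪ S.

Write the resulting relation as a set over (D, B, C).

{(a, 31, 14), (a, 31, 30), (b, 22, 38), (d, 36, 12), (m, 35, 25), (r, 40, 8), (t, 37, 30), (v, 29, 28), (w, 23, 32)}

Joining U and T on D yields {(24, a, 8, 33, 14), (24, a, 8, 37, 30), (38, v, 30, 14, 6), (38, v, 30, 19, 40), (39, m, 35, 3, 25), (7, a, 31, 33, 14), (7, a, 31, 37, 30)}.
Apply σ_{C > 6 and B ≥ 31}; surviving tuples: {(39, m, 35, 3, 25), (7, a, 31, 33, 14), (7, a, 31, 37, 30)}
Keep only column(s) D, B, C: {(a, 31, 14), (a, 31, 30), (m, 35, 25)}
Set union of the two operands is {(a, 31, 14), (a, 31, 30), (b, 22, 38), (d, 36, 12), (m, 35, 25), (r, 40, 8), (t, 37, 30), (v, 29, 28), (w, 23, 32)}.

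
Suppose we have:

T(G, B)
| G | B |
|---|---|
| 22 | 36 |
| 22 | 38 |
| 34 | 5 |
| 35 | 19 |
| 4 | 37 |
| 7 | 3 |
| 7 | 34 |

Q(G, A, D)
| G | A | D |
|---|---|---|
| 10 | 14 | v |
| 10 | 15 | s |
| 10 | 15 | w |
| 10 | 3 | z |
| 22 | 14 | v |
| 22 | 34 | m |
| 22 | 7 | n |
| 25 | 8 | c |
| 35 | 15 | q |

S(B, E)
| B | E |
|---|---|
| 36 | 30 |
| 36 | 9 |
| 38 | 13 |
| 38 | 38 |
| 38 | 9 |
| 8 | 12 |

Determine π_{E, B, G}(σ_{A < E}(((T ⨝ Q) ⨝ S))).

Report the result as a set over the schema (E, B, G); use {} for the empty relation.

{(13, 38, 22), (30, 36, 22), (38, 38, 22), (9, 36, 22), (9, 38, 22)}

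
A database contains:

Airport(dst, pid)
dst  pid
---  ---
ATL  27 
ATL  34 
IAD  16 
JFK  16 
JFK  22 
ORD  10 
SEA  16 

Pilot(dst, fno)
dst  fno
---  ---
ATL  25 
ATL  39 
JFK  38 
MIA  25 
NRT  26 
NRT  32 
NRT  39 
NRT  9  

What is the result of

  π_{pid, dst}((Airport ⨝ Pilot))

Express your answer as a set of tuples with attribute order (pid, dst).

Natural join on dst: {(ATL, 27, 25), (ATL, 27, 39), (ATL, 34, 25), (ATL, 34, 39), (JFK, 16, 38), (JFK, 22, 38)}
π_{pid, dst} gives {(16, JFK), (22, JFK), (27, ATL), (34, ATL)} (2 duplicate(s) eliminated).

{(16, JFK), (22, JFK), (27, ATL), (34, ATL)}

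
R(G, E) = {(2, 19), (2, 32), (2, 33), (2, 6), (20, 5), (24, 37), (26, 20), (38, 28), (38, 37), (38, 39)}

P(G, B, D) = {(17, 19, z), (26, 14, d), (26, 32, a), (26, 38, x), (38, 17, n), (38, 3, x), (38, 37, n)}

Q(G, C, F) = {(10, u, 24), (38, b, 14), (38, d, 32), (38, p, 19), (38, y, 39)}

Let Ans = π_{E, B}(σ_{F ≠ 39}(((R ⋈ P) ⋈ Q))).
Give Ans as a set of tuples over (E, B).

Natural join on G: {(26, 20, 14, d), (26, 20, 32, a), (26, 20, 38, x), (38, 28, 17, n), (38, 28, 3, x), (38, 28, 37, n), (38, 37, 17, n), (38, 37, 3, x), (38, 37, 37, n), (38, 39, 17, n), (38, 39, 3, x), (38, 39, 37, n)}
Natural join on G: {(38, 28, 17, n, b, 14), (38, 28, 17, n, d, 32), (38, 28, 17, n, p, 19), (38, 28, 17, n, y, 39), (38, 28, 3, x, b, 14), (38, 28, 3, x, d, 32), (38, 28, 3, x, p, 19), (38, 28, 3, x, y, 39), (38, 28, 37, n, b, 14), (38, 28, 37, n, d, 32), (38, 28, 37, n, p, 19), (38, 28, 37, n, y, 39), (38, 37, 17, n, b, 14), (38, 37, 17, n, d, 32), (38, 37, 17, n, p, 19), (38, 37, 17, n, y, 39), (38, 37, 3, x, b, 14), (38, 37, 3, x, d, 32), (38, 37, 3, x, p, 19), (38, 37, 3, x, y, 39), (38, 37, 37, n, b, 14), (38, 37, 37, n, d, 32), (38, 37, 37, n, p, 19), (38, 37, 37, n, y, 39), (38, 39, 17, n, b, 14), (38, 39, 17, n, d, 32), (38, 39, 17, n, p, 19), (38, 39, 17, n, y, 39), (38, 39, 3, x, b, 14), (38, 39, 3, x, d, 32), (38, 39, 3, x, p, 19), (38, 39, 3, x, y, 39), (38, 39, 37, n, b, 14), (38, 39, 37, n, d, 32), (38, 39, 37, n, p, 19), (38, 39, 37, n, y, 39)}
σ[F ≠ 39]: keep tuples satisfying F ≠ 39 → {(38, 28, 17, n, b, 14), (38, 28, 17, n, d, 32), (38, 28, 17, n, p, 19), (38, 28, 3, x, b, 14), (38, 28, 3, x, d, 32), (38, 28, 3, x, p, 19), (38, 28, 37, n, b, 14), (38, 28, 37, n, d, 32), (38, 28, 37, n, p, 19), (38, 37, 17, n, b, 14), (38, 37, 17, n, d, 32), (38, 37, 17, n, p, 19), (38, 37, 3, x, b, 14), (38, 37, 3, x, d, 32), (38, 37, 3, x, p, 19), (38, 37, 37, n, b, 14), (38, 37, 37, n, d, 32), (38, 37, 37, n, p, 19), (38, 39, 17, n, b, 14), (38, 39, 17, n, d, 32), (38, 39, 17, n, p, 19), (38, 39, 3, x, b, 14), (38, 39, 3, x, d, 32), (38, 39, 3, x, p, 19), (38, 39, 37, n, b, 14), (38, 39, 37, n, d, 32), (38, 39, 37, n, p, 19)}
π[E, B]: project onto (E, B) (18 duplicate(s) eliminated) → {(28, 17), (28, 3), (28, 37), (37, 17), (37, 3), (37, 37), (39, 17), (39, 3), (39, 37)}

{(28, 17), (28, 3), (28, 37), (37, 17), (37, 3), (37, 37), (39, 17), (39, 3), (39, 37)}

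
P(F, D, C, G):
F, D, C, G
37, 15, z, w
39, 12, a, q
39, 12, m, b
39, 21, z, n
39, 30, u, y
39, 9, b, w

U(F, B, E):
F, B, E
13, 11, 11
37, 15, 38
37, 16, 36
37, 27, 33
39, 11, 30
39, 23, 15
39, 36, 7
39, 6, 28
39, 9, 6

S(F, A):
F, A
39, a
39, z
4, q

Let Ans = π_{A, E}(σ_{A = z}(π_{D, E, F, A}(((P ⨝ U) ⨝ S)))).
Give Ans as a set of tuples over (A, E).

P ⋈ U (natural join on F): {(37, 15, z, w, 15, 38), (37, 15, z, w, 16, 36), (37, 15, z, w, 27, 33), (39, 12, a, q, 11, 30), (39, 12, a, q, 23, 15), (39, 12, a, q, 36, 7), (39, 12, a, q, 6, 28), (39, 12, a, q, 9, 6), (39, 12, m, b, 11, 30), (39, 12, m, b, 23, 15), (39, 12, m, b, 36, 7), (39, 12, m, b, 6, 28), (39, 12, m, b, 9, 6), (39, 21, z, n, 11, 30), (39, 21, z, n, 23, 15), (39, 21, z, n, 36, 7), (39, 21, z, n, 6, 28), (39, 21, z, n, 9, 6), (39, 30, u, y, 11, 30), (39, 30, u, y, 23, 15), (39, 30, u, y, 36, 7), (39, 30, u, y, 6, 28), (39, 30, u, y, 9, 6), (39, 9, b, w, 11, 30), (39, 9, b, w, 23, 15), (39, 9, b, w, 36, 7), (39, 9, b, w, 6, 28), (39, 9, b, w, 9, 6)}
(P ⨝ U) ⋈ S (natural join on F): {(39, 12, a, q, 11, 30, a), (39, 12, a, q, 11, 30, z), (39, 12, a, q, 23, 15, a), (39, 12, a, q, 23, 15, z), (39, 12, a, q, 36, 7, a), (39, 12, a, q, 36, 7, z), (39, 12, a, q, 6, 28, a), (39, 12, a, q, 6, 28, z), (39, 12, a, q, 9, 6, a), (39, 12, a, q, 9, 6, z), (39, 12, m, b, 11, 30, a), (39, 12, m, b, 11, 30, z), (39, 12, m, b, 23, 15, a), (39, 12, m, b, 23, 15, z), (39, 12, m, b, 36, 7, a), (39, 12, m, b, 36, 7, z), (39, 12, m, b, 6, 28, a), (39, 12, m, b, 6, 28, z), (39, 12, m, b, 9, 6, a), (39, 12, m, b, 9, 6, z), (39, 21, z, n, 11, 30, a), (39, 21, z, n, 11, 30, z), (39, 21, z, n, 23, 15, a), (39, 21, z, n, 23, 15, z), (39, 21, z, n, 36, 7, a), (39, 21, z, n, 36, 7, z), (39, 21, z, n, 6, 28, a), (39, 21, z, n, 6, 28, z), (39, 21, z, n, 9, 6, a), (39, 21, z, n, 9, 6, z), (39, 30, u, y, 11, 30, a), (39, 30, u, y, 11, 30, z), (39, 30, u, y, 23, 15, a), (39, 30, u, y, 23, 15, z), (39, 30, u, y, 36, 7, a), (39, 30, u, y, 36, 7, z), (39, 30, u, y, 6, 28, a), (39, 30, u, y, 6, 28, z), (39, 30, u, y, 9, 6, a), (39, 30, u, y, 9, 6, z), (39, 9, b, w, 11, 30, a), (39, 9, b, w, 11, 30, z), (39, 9, b, w, 23, 15, a), (39, 9, b, w, 23, 15, z), (39, 9, b, w, 36, 7, a), (39, 9, b, w, 36, 7, z), (39, 9, b, w, 6, 28, a), (39, 9, b, w, 6, 28, z), (39, 9, b, w, 9, 6, a), (39, 9, b, w, 9, 6, z)}
Projecting to D, E, F, A (10 duplicate(s) eliminated): {(12, 15, 39, a), (12, 15, 39, z), (12, 28, 39, a), (12, 28, 39, z), (12, 30, 39, a), (12, 30, 39, z), (12, 6, 39, a), (12, 6, 39, z), (12, 7, 39, a), (12, 7, 39, z), (21, 15, 39, a), (21, 15, 39, z), (21, 28, 39, a), (21, 28, 39, z), (21, 30, 39, a), (21, 30, 39, z), (21, 6, 39, a), (21, 6, 39, z), (21, 7, 39, a), (21, 7, 39, z), (30, 15, 39, a), (30, 15, 39, z), (30, 28, 39, a), (30, 28, 39, z), (30, 30, 39, a), (30, 30, 39, z), (30, 6, 39, a), (30, 6, 39, z), (30, 7, 39, a), (30, 7, 39, z), (9, 15, 39, a), (9, 15, 39, z), (9, 28, 39, a), (9, 28, 39, z), (9, 30, 39, a), (9, 30, 39, z), (9, 6, 39, a), (9, 6, 39, z), (9, 7, 39, a), (9, 7, 39, z)}
Apply σ_{A = z}; surviving tuples: {(12, 15, 39, z), (12, 28, 39, z), (12, 30, 39, z), (12, 6, 39, z), (12, 7, 39, z), (21, 15, 39, z), (21, 28, 39, z), (21, 30, 39, z), (21, 6, 39, z), (21, 7, 39, z), (30, 15, 39, z), (30, 28, 39, z), (30, 30, 39, z), (30, 6, 39, z), (30, 7, 39, z), (9, 15, 39, z), (9, 28, 39, z), (9, 30, 39, z), (9, 6, 39, z), (9, 7, 39, z)}
Projecting to A, E (15 duplicate(s) eliminated): {(z, 15), (z, 28), (z, 30), (z, 6), (z, 7)}

{(z, 15), (z, 28), (z, 30), (z, 6), (z, 7)}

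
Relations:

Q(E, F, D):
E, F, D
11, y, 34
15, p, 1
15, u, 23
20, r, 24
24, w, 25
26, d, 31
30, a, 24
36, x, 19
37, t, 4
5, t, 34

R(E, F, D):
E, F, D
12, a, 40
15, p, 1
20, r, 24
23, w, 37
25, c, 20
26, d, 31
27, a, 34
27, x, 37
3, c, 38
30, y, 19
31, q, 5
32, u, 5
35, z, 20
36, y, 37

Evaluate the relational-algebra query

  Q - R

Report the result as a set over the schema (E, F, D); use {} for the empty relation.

{(11, y, 34), (15, u, 23), (24, w, 25), (30, a, 24), (36, x, 19), (37, t, 4), (5, t, 34)}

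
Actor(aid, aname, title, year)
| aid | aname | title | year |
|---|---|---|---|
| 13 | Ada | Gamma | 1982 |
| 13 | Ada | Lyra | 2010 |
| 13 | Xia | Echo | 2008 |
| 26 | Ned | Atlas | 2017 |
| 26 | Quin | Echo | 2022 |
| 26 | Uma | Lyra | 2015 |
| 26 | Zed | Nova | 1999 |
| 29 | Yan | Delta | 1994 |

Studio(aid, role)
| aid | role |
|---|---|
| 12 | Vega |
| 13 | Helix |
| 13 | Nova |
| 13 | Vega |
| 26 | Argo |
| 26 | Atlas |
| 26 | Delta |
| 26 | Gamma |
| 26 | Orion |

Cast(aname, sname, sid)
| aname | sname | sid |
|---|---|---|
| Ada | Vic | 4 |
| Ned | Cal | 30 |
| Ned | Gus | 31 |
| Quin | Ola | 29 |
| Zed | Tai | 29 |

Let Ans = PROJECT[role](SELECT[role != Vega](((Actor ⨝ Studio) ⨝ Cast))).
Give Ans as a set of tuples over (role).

{Argo, Atlas, Delta, Gamma, Helix, Nova, Orion}

Natural join on aid: {(13, Ada, Gamma, 1982, Helix), (13, Ada, Gamma, 1982, Nova), (13, Ada, Gamma, 1982, Vega), (13, Ada, Lyra, 2010, Helix), (13, Ada, Lyra, 2010, Nova), (13, Ada, Lyra, 2010, Vega), (13, Xia, Echo, 2008, Helix), (13, Xia, Echo, 2008, Nova), (13, Xia, Echo, 2008, Vega), (26, Ned, Atlas, 2017, Argo), (26, Ned, Atlas, 2017, Atlas), (26, Ned, Atlas, 2017, Delta), (26, Ned, Atlas, 2017, Gamma), (26, Ned, Atlas, 2017, Orion), (26, Quin, Echo, 2022, Argo), (26, Quin, Echo, 2022, Atlas), (26, Quin, Echo, 2022, Delta), (26, Quin, Echo, 2022, Gamma), (26, Quin, Echo, 2022, Orion), (26, Uma, Lyra, 2015, Argo), (26, Uma, Lyra, 2015, Atlas), (26, Uma, Lyra, 2015, Delta), (26, Uma, Lyra, 2015, Gamma), (26, Uma, Lyra, 2015, Orion), (26, Zed, Nova, 1999, Argo), (26, Zed, Nova, 1999, Atlas), (26, Zed, Nova, 1999, Delta), (26, Zed, Nova, 1999, Gamma), (26, Zed, Nova, 1999, Orion)}
Natural join on aname: {(13, Ada, Gamma, 1982, Helix, Vic, 4), (13, Ada, Gamma, 1982, Nova, Vic, 4), (13, Ada, Gamma, 1982, Vega, Vic, 4), (13, Ada, Lyra, 2010, Helix, Vic, 4), (13, Ada, Lyra, 2010, Nova, Vic, 4), (13, Ada, Lyra, 2010, Vega, Vic, 4), (26, Ned, Atlas, 2017, Argo, Cal, 30), (26, Ned, Atlas, 2017, Argo, Gus, 31), (26, Ned, Atlas, 2017, Atlas, Cal, 30), (26, Ned, Atlas, 2017, Atlas, Gus, 31), (26, Ned, Atlas, 2017, Delta, Cal, 30), (26, Ned, Atlas, 2017, Delta, Gus, 31), (26, Ned, Atlas, 2017, Gamma, Cal, 30), (26, Ned, Atlas, 2017, Gamma, Gus, 31), (26, Ned, Atlas, 2017, Orion, Cal, 30), (26, Ned, Atlas, 2017, Orion, Gus, 31), (26, Quin, Echo, 2022, Argo, Ola, 29), (26, Quin, Echo, 2022, Atlas, Ola, 29), (26, Quin, Echo, 2022, Delta, Ola, 29), (26, Quin, Echo, 2022, Gamma, Ola, 29), (26, Quin, Echo, 2022, Orion, Ola, 29), (26, Zed, Nova, 1999, Argo, Tai, 29), (26, Zed, Nova, 1999, Atlas, Tai, 29), (26, Zed, Nova, 1999, Delta, Tai, 29), (26, Zed, Nova, 1999, Gamma, Tai, 29), (26, Zed, Nova, 1999, Orion, Tai, 29)}
Selection role != Vega: {(13, Ada, Gamma, 1982, Helix, Vic, 4), (13, Ada, Gamma, 1982, Nova, Vic, 4), (13, Ada, Lyra, 2010, Helix, Vic, 4), (13, Ada, Lyra, 2010, Nova, Vic, 4), (26, Ned, Atlas, 2017, Argo, Cal, 30), (26, Ned, Atlas, 2017, Argo, Gus, 31), (26, Ned, Atlas, 2017, Atlas, Cal, 30), (26, Ned, Atlas, 2017, Atlas, Gus, 31), (26, Ned, Atlas, 2017, Delta, Cal, 30), (26, Ned, Atlas, 2017, Delta, Gus, 31), (26, Ned, Atlas, 2017, Gamma, Cal, 30), (26, Ned, Atlas, 2017, Gamma, Gus, 31), (26, Ned, Atlas, 2017, Orion, Cal, 30), (26, Ned, Atlas, 2017, Orion, Gus, 31), (26, Quin, Echo, 2022, Argo, Ola, 29), (26, Quin, Echo, 2022, Atlas, Ola, 29), (26, Quin, Echo, 2022, Delta, Ola, 29), (26, Quin, Echo, 2022, Gamma, Ola, 29), (26, Quin, Echo, 2022, Orion, Ola, 29), (26, Zed, Nova, 1999, Argo, Tai, 29), (26, Zed, Nova, 1999, Atlas, Tai, 29), (26, Zed, Nova, 1999, Delta, Tai, 29), (26, Zed, Nova, 1999, Gamma, Tai, 29), (26, Zed, Nova, 1999, Orion, Tai, 29)}
Projecting to role (17 duplicate(s) eliminated): {Argo, Atlas, Delta, Gamma, Helix, Nova, Orion}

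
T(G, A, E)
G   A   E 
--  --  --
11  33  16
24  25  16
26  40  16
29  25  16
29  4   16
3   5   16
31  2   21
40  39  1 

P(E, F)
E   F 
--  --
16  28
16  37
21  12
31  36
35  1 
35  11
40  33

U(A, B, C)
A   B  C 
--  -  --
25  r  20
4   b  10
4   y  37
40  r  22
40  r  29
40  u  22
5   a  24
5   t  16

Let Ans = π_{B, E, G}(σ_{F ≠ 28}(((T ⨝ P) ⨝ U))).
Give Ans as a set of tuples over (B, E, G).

Joining T and P on E yields {(11, 33, 16, 28), (11, 33, 16, 37), (24, 25, 16, 28), (24, 25, 16, 37), (26, 40, 16, 28), (26, 40, 16, 37), (29, 25, 16, 28), (29, 25, 16, 37), (29, 4, 16, 28), (29, 4, 16, 37), (3, 5, 16, 28), (3, 5, 16, 37), (31, 2, 21, 12)}.
Joining (T ⨝ P) and U on A yields {(24, 25, 16, 28, r, 20), (24, 25, 16, 37, r, 20), (26, 40, 16, 28, r, 22), (26, 40, 16, 28, r, 29), (26, 40, 16, 28, u, 22), (26, 40, 16, 37, r, 22), (26, 40, 16, 37, r, 29), (26, 40, 16, 37, u, 22), (29, 25, 16, 28, r, 20), (29, 25, 16, 37, r, 20), (29, 4, 16, 28, b, 10), (29, 4, 16, 28, y, 37), (29, 4, 16, 37, b, 10), (29, 4, 16, 37, y, 37), (3, 5, 16, 28, a, 24), (3, 5, 16, 28, t, 16), (3, 5, 16, 37, a, 24), (3, 5, 16, 37, t, 16)}.
Selection F ≠ 28: {(24, 25, 16, 37, r, 20), (26, 40, 16, 37, r, 22), (26, 40, 16, 37, r, 29), (26, 40, 16, 37, u, 22), (29, 25, 16, 37, r, 20), (29, 4, 16, 37, b, 10), (29, 4, 16, 37, y, 37), (3, 5, 16, 37, a, 24), (3, 5, 16, 37, t, 16)}
π_{B, E, G} gives {(a, 16, 3), (b, 16, 29), (r, 16, 24), (r, 16, 26), (r, 16, 29), (t, 16, 3), (u, 16, 26), (y, 16, 29)} (1 duplicate(s) eliminated).

{(a, 16, 3), (b, 16, 29), (r, 16, 24), (r, 16, 26), (r, 16, 29), (t, 16, 3), (u, 16, 26), (y, 16, 29)}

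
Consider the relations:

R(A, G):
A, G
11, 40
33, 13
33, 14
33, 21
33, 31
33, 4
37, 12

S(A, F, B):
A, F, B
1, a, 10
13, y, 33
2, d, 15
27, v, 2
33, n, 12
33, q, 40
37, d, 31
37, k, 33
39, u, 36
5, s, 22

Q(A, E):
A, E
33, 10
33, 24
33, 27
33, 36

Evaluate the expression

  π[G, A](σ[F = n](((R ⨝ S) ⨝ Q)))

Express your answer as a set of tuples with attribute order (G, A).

R ⋈ S (natural join on A): {(33, 13, n, 12), (33, 13, q, 40), (33, 14, n, 12), (33, 14, q, 40), (33, 21, n, 12), (33, 21, q, 40), (33, 31, n, 12), (33, 31, q, 40), (33, 4, n, 12), (33, 4, q, 40), (37, 12, d, 31), (37, 12, k, 33)}
(R ⨝ S) ⋈ Q (natural join on A): {(33, 13, n, 12, 10), (33, 13, n, 12, 24), (33, 13, n, 12, 27), (33, 13, n, 12, 36), (33, 13, q, 40, 10), (33, 13, q, 40, 24), (33, 13, q, 40, 27), (33, 13, q, 40, 36), (33, 14, n, 12, 10), (33, 14, n, 12, 24), (33, 14, n, 12, 27), (33, 14, n, 12, 36), (33, 14, q, 40, 10), (33, 14, q, 40, 24), (33, 14, q, 40, 27), (33, 14, q, 40, 36), (33, 21, n, 12, 10), (33, 21, n, 12, 24), (33, 21, n, 12, 27), (33, 21, n, 12, 36), (33, 21, q, 40, 10), (33, 21, q, 40, 24), (33, 21, q, 40, 27), (33, 21, q, 40, 36), (33, 31, n, 12, 10), (33, 31, n, 12, 24), (33, 31, n, 12, 27), (33, 31, n, 12, 36), (33, 31, q, 40, 10), (33, 31, q, 40, 24), (33, 31, q, 40, 27), (33, 31, q, 40, 36), (33, 4, n, 12, 10), (33, 4, n, 12, 24), (33, 4, n, 12, 27), (33, 4, n, 12, 36), (33, 4, q, 40, 10), (33, 4, q, 40, 24), (33, 4, q, 40, 27), (33, 4, q, 40, 36)}
Selection F = n: {(33, 13, n, 12, 10), (33, 13, n, 12, 24), (33, 13, n, 12, 27), (33, 13, n, 12, 36), (33, 14, n, 12, 10), (33, 14, n, 12, 24), (33, 14, n, 12, 27), (33, 14, n, 12, 36), (33, 21, n, 12, 10), (33, 21, n, 12, 24), (33, 21, n, 12, 27), (33, 21, n, 12, 36), (33, 31, n, 12, 10), (33, 31, n, 12, 24), (33, 31, n, 12, 27), (33, 31, n, 12, 36), (33, 4, n, 12, 10), (33, 4, n, 12, 24), (33, 4, n, 12, 27), (33, 4, n, 12, 36)}
Keep only column(s) G, A (15 duplicate(s) eliminated): {(13, 33), (14, 33), (21, 33), (31, 33), (4, 33)}

{(13, 33), (14, 33), (21, 33), (31, 33), (4, 33)}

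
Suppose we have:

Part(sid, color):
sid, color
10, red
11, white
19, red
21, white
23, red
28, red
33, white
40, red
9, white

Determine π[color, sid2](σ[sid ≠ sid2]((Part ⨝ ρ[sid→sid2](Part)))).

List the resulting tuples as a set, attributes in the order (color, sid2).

{(red, 10), (red, 19), (red, 23), (red, 28), (red, 40), (white, 11), (white, 21), (white, 33), (white, 9)}

ρ[sid→sid2]: schema becomes (sid2, color); tuples unchanged.
Natural join on color: {(10, red, 10), (10, red, 19), (10, red, 23), (10, red, 28), (10, red, 40), (11, white, 11), (11, white, 21), (11, white, 33), (11, white, 9), (19, red, 10), (19, red, 19), (19, red, 23), (19, red, 28), (19, red, 40), (21, white, 11), (21, white, 21), (21, white, 33), (21, white, 9), (23, red, 10), (23, red, 19), (23, red, 23), (23, red, 28), (23, red, 40), (28, red, 10), (28, red, 19), (28, red, 23), (28, red, 28), (28, red, 40), (33, white, 11), (33, white, 21), (33, white, 33), (33, white, 9), (40, red, 10), (40, red, 19), (40, red, 23), (40, red, 28), (40, red, 40), (9, white, 11), (9, white, 21), (9, white, 33), (9, white, 9)}
σ[sid ≠ sid2]: keep tuples satisfying sid ≠ sid2 → {(10, red, 19), (10, red, 23), (10, red, 28), (10, red, 40), (11, white, 21), (11, white, 33), (11, white, 9), (19, red, 10), (19, red, 23), (19, red, 28), (19, red, 40), (21, white, 11), (21, white, 33), (21, white, 9), (23, red, 10), (23, red, 19), (23, red, 28), (23, red, 40), (28, red, 10), (28, red, 19), (28, red, 23), (28, red, 40), (33, white, 11), (33, white, 21), (33, white, 9), (40, red, 10), (40, red, 19), (40, red, 23), (40, red, 28), (9, white, 11), (9, white, 21), (9, white, 33)}
Keep only column(s) color, sid2 (23 duplicate(s) eliminated): {(red, 10), (red, 19), (red, 23), (red, 28), (red, 40), (white, 11), (white, 21), (white, 33), (white, 9)}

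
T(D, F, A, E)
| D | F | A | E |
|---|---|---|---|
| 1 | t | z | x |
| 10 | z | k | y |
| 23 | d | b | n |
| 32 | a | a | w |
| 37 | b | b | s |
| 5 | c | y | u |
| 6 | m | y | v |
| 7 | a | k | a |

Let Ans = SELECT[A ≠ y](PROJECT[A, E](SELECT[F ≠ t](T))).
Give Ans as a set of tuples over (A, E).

{(a, w), (b, n), (b, s), (k, a), (k, y)}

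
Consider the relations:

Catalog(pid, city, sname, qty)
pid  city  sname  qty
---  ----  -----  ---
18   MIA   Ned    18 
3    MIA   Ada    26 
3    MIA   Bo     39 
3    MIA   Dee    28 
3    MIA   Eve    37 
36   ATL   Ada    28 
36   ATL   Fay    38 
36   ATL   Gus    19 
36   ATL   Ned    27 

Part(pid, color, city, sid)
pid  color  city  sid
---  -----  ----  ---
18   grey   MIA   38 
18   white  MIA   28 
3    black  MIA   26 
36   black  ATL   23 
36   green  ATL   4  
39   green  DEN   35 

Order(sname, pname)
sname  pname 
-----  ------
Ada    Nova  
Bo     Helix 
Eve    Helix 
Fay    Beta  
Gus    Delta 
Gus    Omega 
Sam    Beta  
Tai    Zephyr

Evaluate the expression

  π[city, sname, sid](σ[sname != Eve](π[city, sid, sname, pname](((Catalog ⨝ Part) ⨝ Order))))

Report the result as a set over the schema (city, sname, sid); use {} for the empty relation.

{(ATL, Ada, 23), (ATL, Ada, 4), (ATL, Fay, 23), (ATL, Fay, 4), (ATL, Gus, 23), (ATL, Gus, 4), (MIA, Ada, 26), (MIA, Bo, 26)}

Joining Catalog and Part on pid, city yields {(18, MIA, Ned, 18, grey, 38), (18, MIA, Ned, 18, white, 28), (3, MIA, Ada, 26, black, 26), (3, MIA, Bo, 39, black, 26), (3, MIA, Dee, 28, black, 26), (3, MIA, Eve, 37, black, 26), (36, ATL, Ada, 28, black, 23), (36, ATL, Ada, 28, green, 4), (36, ATL, Fay, 38, black, 23), (36, ATL, Fay, 38, green, 4), (36, ATL, Gus, 19, black, 23), (36, ATL, Gus, 19, green, 4), (36, ATL, Ned, 27, black, 23), (36, ATL, Ned, 27, green, 4)}.
Joining (Catalog ⨝ Part) and Order on sname yields {(3, MIA, Ada, 26, black, 26, Nova), (3, MIA, Bo, 39, black, 26, Helix), (3, MIA, Eve, 37, black, 26, Helix), (36, ATL, Ada, 28, black, 23, Nova), (36, ATL, Ada, 28, green, 4, Nova), (36, ATL, Fay, 38, black, 23, Beta), (36, ATL, Fay, 38, green, 4, Beta), (36, ATL, Gus, 19, black, 23, Delta), (36, ATL, Gus, 19, black, 23, Omega), (36, ATL, Gus, 19, green, 4, Delta), (36, ATL, Gus, 19, green, 4, Omega)}.
Keep only column(s) city, sid, sname, pname: {(ATL, 23, Ada, Nova), (ATL, 23, Fay, Beta), (ATL, 23, Gus, Delta), (ATL, 23, Gus, Omega), (ATL, 4, Ada, Nova), (ATL, 4, Fay, Beta), (ATL, 4, Gus, Delta), (ATL, 4, Gus, Omega), (MIA, 26, Ada, Nova), (MIA, 26, Bo, Helix), (MIA, 26, Eve, Helix)}
Filtering on sname != Eve leaves {(ATL, 23, Ada, Nova), (ATL, 23, Fay, Beta), (ATL, 23, Gus, Delta), (ATL, 23, Gus, Omega), (ATL, 4, Ada, Nova), (ATL, 4, Fay, Beta), (ATL, 4, Gus, Delta), (ATL, 4, Gus, Omega), (MIA, 26, Ada, Nova), (MIA, 26, Bo, Helix)}.
Keep only column(s) city, sname, sid (2 duplicate(s) eliminated): {(ATL, Ada, 23), (ATL, Ada, 4), (ATL, Fay, 23), (ATL, Fay, 4), (ATL, Gus, 23), (ATL, Gus, 4), (MIA, Ada, 26), (MIA, Bo, 26)}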